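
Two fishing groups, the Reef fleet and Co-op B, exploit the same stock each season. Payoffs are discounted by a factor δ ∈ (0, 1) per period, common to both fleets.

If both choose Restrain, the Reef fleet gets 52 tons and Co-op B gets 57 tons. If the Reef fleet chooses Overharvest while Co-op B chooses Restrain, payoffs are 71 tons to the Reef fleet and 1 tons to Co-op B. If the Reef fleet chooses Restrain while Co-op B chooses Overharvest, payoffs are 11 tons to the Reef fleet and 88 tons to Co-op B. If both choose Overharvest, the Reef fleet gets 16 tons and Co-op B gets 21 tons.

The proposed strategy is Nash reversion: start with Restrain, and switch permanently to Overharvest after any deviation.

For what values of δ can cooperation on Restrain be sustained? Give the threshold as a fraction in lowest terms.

For the Reef fleet: deviation gain 71−52 = 19, per-period punishment loss 52−16 = 36. IC gives δ ≥ 19/55.
For Co-op B: gain 31, loss 36 per period, so δ ≥ 31/67.
The tighter constraint is Co-op B's, so cooperation needs δ ≥ 31/67.

31/67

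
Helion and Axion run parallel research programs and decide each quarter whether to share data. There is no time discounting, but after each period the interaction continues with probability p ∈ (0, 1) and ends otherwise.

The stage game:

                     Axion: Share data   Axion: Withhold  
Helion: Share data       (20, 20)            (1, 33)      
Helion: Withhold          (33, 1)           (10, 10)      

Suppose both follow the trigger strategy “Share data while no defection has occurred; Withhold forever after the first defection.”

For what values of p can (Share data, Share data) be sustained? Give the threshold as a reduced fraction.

13/23

With no time discounting, the continuation probability p plays the role of the discount factor.
Grim-trigger IC: 20/(1−p) ≥ 33 + 10p/(1−p) ⇒ p ≥ (33−20)/(33−10) = 13/23.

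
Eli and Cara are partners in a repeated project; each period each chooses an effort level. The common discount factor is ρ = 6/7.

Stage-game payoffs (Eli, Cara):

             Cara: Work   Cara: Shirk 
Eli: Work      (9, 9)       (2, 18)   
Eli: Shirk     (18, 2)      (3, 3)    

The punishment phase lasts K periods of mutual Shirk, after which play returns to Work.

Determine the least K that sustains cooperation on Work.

2

No profitable deviation requires (9−3)(ρ+…+ρ^K) ≥ 18−9, i.e. ρ+…+ρ^K ≥ 3/2 ≈ 1.5000.
With ρ = 6/7, the partial sums are K=1: 0.8571, K=2: 1.5918.
K = 2 is the first length at which the sum reaches 1.5000.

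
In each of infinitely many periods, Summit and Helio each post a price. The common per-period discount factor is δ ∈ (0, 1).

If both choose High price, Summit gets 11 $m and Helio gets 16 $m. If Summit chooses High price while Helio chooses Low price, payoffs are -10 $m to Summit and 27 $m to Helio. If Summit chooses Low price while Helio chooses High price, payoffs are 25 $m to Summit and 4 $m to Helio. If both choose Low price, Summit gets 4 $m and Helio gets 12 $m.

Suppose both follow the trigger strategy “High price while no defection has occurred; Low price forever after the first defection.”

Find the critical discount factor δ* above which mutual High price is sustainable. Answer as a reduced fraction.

Summit's threshold: (25−11)/(25−4) = 2/3.
Helio's threshold: (27−16)/(27−12) = 11/15.
2/3 < 11/15, so Helio binds and δ* = 11/15.

11/15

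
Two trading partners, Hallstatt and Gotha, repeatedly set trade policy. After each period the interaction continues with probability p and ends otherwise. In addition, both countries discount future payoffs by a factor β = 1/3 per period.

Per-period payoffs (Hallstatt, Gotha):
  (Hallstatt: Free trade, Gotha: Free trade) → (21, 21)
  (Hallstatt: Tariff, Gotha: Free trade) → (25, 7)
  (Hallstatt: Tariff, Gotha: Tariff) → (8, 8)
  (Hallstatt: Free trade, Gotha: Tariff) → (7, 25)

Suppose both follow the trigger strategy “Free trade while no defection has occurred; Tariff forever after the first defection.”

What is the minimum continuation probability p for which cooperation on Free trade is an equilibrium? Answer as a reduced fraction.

12/17

With continuation probability p and discount β, the effective per-period discount factor is βp.
Grim-trigger IC: βp ≥ (25−21)/(25−8) = 4/17.
So p ≥ (4/17)/(1/3) = 12/17.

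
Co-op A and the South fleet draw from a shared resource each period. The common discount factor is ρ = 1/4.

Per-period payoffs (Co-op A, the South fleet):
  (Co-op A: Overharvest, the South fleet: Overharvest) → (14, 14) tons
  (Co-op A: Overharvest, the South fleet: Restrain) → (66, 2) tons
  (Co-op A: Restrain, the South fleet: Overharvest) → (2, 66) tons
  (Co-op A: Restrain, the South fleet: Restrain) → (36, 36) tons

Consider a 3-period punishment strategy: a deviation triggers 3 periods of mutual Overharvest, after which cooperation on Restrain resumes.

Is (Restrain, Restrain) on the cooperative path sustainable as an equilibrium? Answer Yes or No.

No

A one-shot deviation gives 66 now, then 14 for 3 periods, then back to 36.
Gain from deviating: (66−36) today; loss: (36−14) in each of the next 3 periods.
No-deviation condition: (36−14)(ρ+…+ρ^3) ≥ 66−36, i.e. ρ+…+ρ^3 ≥ 15/11.
At ρ = 1/4: ρ+…+ρ^3 = 0.3281 < 1.3636.
So cooperation is not sustainable.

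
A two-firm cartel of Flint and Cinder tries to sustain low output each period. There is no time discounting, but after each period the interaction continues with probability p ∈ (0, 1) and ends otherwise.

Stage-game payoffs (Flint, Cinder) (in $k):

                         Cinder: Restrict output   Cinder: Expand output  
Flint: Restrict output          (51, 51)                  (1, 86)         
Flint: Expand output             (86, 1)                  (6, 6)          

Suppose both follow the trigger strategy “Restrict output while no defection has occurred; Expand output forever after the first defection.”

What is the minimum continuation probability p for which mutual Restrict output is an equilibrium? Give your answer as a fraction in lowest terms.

Expected cooperation value is 51 + p·51 + p²·51 + … = 51/(1−p); deviation gives 86 + p·6/(1−p).
51 ≥ 86(1−p) + 6p ⇒ 80p ≥ 35 ⇒ p ≥ 35/80 = 7/16.

7/16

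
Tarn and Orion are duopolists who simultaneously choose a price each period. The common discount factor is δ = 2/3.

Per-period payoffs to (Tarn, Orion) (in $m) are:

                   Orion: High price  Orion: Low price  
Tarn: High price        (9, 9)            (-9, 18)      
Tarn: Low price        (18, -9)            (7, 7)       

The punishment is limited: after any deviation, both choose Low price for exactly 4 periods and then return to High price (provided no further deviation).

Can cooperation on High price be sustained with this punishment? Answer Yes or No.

Comparing payoff streams over the 5 periods until play realigns: cooperate → 9(1+δ+…+δ^4); deviate → 18 + 7(δ+…+δ^4).
Cooperation is sustained iff (9−7)(δ+…+δ^4) ≥ 18−9.
δ+…+δ^4 = 2/3·(1−(2/3)^4)/(1−2/3) = 1.6049, and (18−9)/(9−7) = 4.5000.
1.6049 < 4.5000, so cooperation is not sustainable.

No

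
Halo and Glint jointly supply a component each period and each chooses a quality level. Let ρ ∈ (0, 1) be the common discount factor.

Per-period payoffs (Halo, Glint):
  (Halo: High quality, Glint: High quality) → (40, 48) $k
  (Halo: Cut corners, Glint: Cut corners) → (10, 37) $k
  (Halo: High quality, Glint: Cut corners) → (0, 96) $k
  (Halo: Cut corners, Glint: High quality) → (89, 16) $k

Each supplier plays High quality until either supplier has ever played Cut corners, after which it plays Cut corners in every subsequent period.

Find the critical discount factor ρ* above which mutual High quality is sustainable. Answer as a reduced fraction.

Halo: cooperation gives 40 each period; deviation gives 89 once then 10 forever.
  40/(1−ρ) ≥ 89 + 10ρ/(1−ρ) ⇒ ρ ≥ 49/79.
Glint: cooperation gives 48 each period; deviation gives 96 once then 37 forever.
  ρ ≥ 48/59.
Both must hold, so the binding constraint is Glint's: ρ ≥ 48/59.

48/59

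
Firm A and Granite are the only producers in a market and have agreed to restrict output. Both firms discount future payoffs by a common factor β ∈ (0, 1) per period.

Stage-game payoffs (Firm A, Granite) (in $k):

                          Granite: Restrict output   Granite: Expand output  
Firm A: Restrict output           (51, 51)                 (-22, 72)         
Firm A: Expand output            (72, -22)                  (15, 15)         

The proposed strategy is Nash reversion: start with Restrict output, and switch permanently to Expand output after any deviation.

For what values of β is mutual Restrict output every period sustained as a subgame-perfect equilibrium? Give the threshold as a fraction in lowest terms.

One-period gain from deviating is 72 − 51 = 21. The loss is 51 − 15 = 36 in every subsequent period, with present value 36·β/(1−β).
Deviation is unprofitable when 36·β/(1−β) ≥ 21, i.e. β/(1−β) ≥ 7/12.
Equivalently β ≥ 21/(21+36) = 7/19.

7/19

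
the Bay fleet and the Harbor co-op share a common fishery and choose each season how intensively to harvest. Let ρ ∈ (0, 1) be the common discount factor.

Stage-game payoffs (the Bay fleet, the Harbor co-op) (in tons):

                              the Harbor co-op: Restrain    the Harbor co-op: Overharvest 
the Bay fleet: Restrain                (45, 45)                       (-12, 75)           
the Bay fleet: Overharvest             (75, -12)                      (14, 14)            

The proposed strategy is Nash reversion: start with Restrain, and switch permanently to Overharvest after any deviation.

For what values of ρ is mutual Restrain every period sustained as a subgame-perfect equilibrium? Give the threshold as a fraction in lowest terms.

30/61

Cooperation forever yields 45 each period: 45/(1−ρ).
Deviating yields 75 once, then 14 forever: 75 + 14ρ/(1−ρ).
No profitable deviation requires 45/(1−ρ) ≥ 75 + 14ρ/(1−ρ).
Multiplying by (1−ρ): 45 ≥ 75(1−ρ) + 14ρ = 75 − 61ρ.
So 61ρ ≥ 30, i.e. ρ ≥ 30/61.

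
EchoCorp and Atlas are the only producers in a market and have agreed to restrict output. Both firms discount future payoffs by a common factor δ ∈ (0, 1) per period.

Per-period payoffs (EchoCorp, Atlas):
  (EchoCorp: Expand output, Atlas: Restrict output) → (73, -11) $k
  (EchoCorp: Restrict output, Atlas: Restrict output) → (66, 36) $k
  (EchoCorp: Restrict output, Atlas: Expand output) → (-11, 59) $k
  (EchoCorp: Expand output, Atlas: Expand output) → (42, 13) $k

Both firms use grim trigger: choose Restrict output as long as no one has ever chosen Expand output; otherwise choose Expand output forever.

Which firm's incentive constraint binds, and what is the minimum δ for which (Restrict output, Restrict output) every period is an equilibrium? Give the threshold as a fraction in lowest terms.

Atlas; δ ≥ 1/2

For EchoCorp: deviation gain 73−66 = 7, per-period punishment loss 66−42 = 24. IC gives δ ≥ 7/31.
For Atlas: gain 23, loss 23 per period, so δ ≥ 23/46 = 1/2.
The tighter constraint is Atlas's, so cooperation needs δ ≥ 1/2.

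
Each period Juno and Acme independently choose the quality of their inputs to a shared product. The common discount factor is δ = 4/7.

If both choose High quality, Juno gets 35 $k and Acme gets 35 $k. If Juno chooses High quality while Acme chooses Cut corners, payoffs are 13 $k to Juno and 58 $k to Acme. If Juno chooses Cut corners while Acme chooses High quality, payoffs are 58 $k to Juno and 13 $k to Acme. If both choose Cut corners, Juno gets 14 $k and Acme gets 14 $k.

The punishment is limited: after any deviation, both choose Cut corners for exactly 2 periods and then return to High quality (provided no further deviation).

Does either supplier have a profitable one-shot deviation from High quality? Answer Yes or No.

Yes

IC: δ+…+δ^2 ≥ (58−35)/(35−14) = 23/21.
At δ = 4/7: partial sum = 0.8980 < 1.0952. Cooperation not sustainable.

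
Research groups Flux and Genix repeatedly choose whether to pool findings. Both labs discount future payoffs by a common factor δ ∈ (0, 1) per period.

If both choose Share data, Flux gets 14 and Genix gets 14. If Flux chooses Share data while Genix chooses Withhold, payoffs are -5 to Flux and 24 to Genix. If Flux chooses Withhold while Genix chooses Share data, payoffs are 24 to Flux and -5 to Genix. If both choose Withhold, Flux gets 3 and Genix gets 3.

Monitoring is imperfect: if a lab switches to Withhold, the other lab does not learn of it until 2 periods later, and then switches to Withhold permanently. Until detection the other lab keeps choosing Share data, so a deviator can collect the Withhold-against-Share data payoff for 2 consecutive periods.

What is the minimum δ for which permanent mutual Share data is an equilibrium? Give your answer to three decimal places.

0.690

A deviator earns 24 for 2 periods, then 3 forever; cooperating earns 14 forever. Multiplying the IC by (1−δ):
14 ≥ 24(1−δ^2) + 3δ^2, so 21·δ^2 ≥ 10 and δ^2 ≥ 10/21.
δ ≥ (10/21)^(1/2) ≈ 0.690.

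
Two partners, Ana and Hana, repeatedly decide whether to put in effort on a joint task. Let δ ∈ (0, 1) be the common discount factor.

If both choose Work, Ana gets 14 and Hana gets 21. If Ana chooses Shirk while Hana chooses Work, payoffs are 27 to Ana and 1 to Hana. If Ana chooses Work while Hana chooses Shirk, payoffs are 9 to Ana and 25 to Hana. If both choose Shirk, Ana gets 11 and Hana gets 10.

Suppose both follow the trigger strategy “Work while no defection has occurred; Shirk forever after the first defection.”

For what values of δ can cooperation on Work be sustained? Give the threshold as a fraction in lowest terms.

13/16

Ana: cooperation gives 14 each period; deviation gives 27 once then 11 forever.
  14/(1−δ) ≥ 27 + 11δ/(1−δ) ⇒ δ ≥ 13/16.
Hana: cooperation gives 21 each period; deviation gives 25 once then 10 forever.
  δ ≥ 4/15.
Both must hold, so the binding constraint is Ana's: δ ≥ 13/16.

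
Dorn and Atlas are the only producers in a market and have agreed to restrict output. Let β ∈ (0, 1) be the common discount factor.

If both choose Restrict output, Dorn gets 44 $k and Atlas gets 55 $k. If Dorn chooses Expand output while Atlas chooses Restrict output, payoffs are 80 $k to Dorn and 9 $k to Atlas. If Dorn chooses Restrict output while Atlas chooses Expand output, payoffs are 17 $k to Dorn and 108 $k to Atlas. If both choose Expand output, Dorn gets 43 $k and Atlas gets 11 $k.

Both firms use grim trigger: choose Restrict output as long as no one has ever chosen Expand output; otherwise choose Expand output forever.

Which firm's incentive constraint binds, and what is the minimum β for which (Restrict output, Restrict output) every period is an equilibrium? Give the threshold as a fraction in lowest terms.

For Dorn: deviation gain 80−44 = 36, per-period punishment loss 44−43 = 1. IC gives β ≥ 36/37.
For Atlas: gain 53, loss 44 per period, so β ≥ 53/97.
The tighter constraint is Dorn's, so cooperation needs β ≥ 36/37.

Dorn; β ≥ 36/37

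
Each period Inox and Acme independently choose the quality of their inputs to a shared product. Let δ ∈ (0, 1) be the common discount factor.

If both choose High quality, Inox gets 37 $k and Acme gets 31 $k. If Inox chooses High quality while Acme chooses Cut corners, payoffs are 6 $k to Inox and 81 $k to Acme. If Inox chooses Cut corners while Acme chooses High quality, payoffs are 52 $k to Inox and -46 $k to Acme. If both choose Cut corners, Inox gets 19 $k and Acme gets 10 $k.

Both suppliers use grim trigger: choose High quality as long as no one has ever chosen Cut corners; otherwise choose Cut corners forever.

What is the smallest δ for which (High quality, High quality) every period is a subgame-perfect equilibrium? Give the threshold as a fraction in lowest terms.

For Inox: deviation gain 52−37 = 15, per-period punishment loss 37−19 = 18. IC gives δ ≥ 15/33 = 5/11.
For Acme: gain 50, loss 21 per period, so δ ≥ 50/71.
The tighter constraint is Acme's, so cooperation needs δ ≥ 50/71.

50/71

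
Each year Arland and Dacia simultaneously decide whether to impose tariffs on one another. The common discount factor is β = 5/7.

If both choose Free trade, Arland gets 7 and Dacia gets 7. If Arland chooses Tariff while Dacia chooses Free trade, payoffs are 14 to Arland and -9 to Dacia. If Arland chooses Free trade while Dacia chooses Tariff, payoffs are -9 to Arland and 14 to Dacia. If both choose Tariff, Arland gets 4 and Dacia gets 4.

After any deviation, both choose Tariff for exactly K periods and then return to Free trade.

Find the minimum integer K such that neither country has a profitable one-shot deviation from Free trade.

IC: β(1−β^K)/(1−β) ≥ (14−7)/(7−4) = 7/3.
With β = 5/7: need 1 − β^K ≥ 7/3·(1−5/7)/(5/7), i.e. β^K ≤ 0.0667.
Since (5/7)^8 = 0.0678 and (5/7)^9 = 0.0484, the smallest such K is 9.

9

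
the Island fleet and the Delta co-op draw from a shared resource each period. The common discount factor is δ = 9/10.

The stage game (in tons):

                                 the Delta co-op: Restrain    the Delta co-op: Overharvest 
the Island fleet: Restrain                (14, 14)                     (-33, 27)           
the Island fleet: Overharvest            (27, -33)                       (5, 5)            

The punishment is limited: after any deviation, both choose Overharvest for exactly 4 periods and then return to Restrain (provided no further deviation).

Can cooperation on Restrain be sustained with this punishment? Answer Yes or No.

Yes

A one-shot deviation gives 27 now, then 5 for 4 periods, then back to 14.
Gain from deviating: (27−14) today; loss: (14−5) in each of the next 4 periods.
No-deviation condition: (14−5)(δ+…+δ^4) ≥ 27−14, i.e. δ+…+δ^4 ≥ 13/9.
At δ = 9/10: δ+…+δ^4 = 3.0951 ≥ 1.4444.
So cooperation is sustainable.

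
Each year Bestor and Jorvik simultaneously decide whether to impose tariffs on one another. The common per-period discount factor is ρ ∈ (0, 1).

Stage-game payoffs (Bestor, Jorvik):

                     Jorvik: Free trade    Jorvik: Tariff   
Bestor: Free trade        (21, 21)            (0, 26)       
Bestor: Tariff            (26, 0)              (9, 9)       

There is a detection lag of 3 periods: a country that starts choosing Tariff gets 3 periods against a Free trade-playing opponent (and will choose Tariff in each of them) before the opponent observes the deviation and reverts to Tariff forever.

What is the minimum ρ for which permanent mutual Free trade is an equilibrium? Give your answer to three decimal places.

The best deviation is to choose Tariff for all 3 undetected periods, earning 26 each, then 9 forever once detected.
Deviation value: 26(1−ρ^3)/(1−ρ) + 9ρ^3/(1−ρ); cooperation value: 21/(1−ρ).
IC: 21 ≥ 26(1−ρ^3) + 9ρ^3 = 26 − 17ρ^3.
So ρ^3 ≥ 5/17, giving ρ ≥ (5/17)^(1/3) ≈ 0.665.

0.665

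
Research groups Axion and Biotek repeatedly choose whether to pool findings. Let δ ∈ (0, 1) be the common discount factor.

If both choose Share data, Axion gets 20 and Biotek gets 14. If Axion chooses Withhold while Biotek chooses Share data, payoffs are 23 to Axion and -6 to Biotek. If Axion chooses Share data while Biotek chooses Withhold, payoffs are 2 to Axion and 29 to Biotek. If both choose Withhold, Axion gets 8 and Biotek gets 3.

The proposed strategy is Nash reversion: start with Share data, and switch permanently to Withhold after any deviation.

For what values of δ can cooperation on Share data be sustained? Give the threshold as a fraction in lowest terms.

Axion's threshold: (23−20)/(23−8) = 1/5.
Biotek's threshold: (29−14)/(29−3) = 15/26.
1/5 < 15/26, so Biotek binds and δ* = 15/26.

15/26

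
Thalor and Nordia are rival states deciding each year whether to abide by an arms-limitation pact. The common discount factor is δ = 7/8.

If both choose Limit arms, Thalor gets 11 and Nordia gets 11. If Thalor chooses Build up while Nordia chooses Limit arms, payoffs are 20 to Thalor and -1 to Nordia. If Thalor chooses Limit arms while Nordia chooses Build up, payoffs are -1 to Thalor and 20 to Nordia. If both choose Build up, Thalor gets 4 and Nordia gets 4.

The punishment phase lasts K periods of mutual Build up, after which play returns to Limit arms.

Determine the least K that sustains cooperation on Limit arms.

Need Σ_{k=1}^{K} δ^k ≥ (20−11)/(11−4) = 1.2857 at δ = 7/8.
At K = 1 the sum is 0.8750 < 1.2857; at K = 2 it is 1.6406 ≥ 1.2857.
So the minimum punishment length is K = 2.

2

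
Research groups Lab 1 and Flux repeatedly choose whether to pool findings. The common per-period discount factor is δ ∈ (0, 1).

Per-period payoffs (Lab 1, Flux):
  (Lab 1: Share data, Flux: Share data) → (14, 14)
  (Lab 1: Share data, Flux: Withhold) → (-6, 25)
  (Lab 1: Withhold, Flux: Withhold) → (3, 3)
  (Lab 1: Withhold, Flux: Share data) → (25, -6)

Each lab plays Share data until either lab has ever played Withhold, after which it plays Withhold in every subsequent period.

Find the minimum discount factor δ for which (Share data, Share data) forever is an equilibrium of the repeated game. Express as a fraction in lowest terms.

1/2

14/(1−δ) ≥ 25 + 3δ/(1−δ)
14 ≥ 25 − 22δ
δ ≥ 11/22 = 1/2.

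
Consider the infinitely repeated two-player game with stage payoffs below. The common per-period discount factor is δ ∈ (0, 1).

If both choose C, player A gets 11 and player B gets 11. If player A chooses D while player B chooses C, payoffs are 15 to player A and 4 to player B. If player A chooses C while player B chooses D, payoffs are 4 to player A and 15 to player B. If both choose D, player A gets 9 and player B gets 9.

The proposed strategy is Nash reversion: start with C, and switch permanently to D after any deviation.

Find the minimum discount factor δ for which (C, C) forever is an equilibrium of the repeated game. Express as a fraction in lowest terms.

Cooperation forever yields 11 each period: 11/(1−δ).
Deviating yields 15 once, then 9 forever: 15 + 9δ/(1−δ).
No profitable deviation requires 11/(1−δ) ≥ 15 + 9δ/(1−δ).
Multiplying by (1−δ): 11 ≥ 15(1−δ) + 9δ = 15 − 6δ.
So 6δ ≥ 4, i.e. δ ≥ 4/6 = 2/3.

2/3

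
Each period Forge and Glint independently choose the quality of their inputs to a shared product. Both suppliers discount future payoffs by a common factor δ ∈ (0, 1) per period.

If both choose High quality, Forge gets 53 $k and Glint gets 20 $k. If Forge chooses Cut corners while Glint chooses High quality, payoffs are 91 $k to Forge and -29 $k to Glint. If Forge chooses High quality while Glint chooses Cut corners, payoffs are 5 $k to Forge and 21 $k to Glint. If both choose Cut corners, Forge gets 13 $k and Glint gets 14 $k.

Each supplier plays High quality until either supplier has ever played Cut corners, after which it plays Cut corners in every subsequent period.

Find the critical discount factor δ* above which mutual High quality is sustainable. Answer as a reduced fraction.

Forge: cooperation gives 53 each period; deviation gives 91 once then 13 forever.
  53/(1−δ) ≥ 91 + 13δ/(1−δ) ⇒ δ ≥ 38/78 = 19/39.
Glint: cooperation gives 20 each period; deviation gives 21 once then 14 forever.
  δ ≥ 1/7.
Both must hold, so the binding constraint is Forge's: δ ≥ 19/39.

19/39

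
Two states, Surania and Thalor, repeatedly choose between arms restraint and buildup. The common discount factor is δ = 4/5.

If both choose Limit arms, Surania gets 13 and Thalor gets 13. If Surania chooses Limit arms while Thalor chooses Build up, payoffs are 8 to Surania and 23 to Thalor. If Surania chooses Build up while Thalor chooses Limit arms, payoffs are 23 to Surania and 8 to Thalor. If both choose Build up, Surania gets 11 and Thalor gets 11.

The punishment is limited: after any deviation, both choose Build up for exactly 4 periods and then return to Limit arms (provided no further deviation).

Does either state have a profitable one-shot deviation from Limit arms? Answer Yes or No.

Comparing payoff streams over the 5 periods until play realigns: cooperate → 13(1+δ+…+δ^4); deviate → 23 + 11(δ+…+δ^4).
Cooperation is sustained iff (13−11)(δ+…+δ^4) ≥ 23−13.
δ+…+δ^4 = 4/5·(1−(4/5)^4)/(1−4/5) = 2.3616, and (23−13)/(13−11) = 5.0000.
2.3616 < 5.0000, so cooperation is not sustainable.

Yes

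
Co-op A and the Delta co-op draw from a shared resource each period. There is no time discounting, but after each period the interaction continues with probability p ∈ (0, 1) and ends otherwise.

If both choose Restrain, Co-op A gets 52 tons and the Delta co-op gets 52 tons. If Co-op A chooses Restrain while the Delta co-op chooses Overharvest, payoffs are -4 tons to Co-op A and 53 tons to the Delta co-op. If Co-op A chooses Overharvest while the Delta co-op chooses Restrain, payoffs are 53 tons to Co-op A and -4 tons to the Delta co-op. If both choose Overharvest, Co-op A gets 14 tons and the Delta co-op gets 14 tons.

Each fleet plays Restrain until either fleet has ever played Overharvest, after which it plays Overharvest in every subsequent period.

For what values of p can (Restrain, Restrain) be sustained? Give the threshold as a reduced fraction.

Expected cooperation value is 52 + p·52 + p²·52 + … = 52/(1−p); deviation gives 53 + p·14/(1−p).
52 ≥ 53(1−p) + 14p ⇒ 39p ≥ 1 ⇒ p ≥ 1/39.

1/39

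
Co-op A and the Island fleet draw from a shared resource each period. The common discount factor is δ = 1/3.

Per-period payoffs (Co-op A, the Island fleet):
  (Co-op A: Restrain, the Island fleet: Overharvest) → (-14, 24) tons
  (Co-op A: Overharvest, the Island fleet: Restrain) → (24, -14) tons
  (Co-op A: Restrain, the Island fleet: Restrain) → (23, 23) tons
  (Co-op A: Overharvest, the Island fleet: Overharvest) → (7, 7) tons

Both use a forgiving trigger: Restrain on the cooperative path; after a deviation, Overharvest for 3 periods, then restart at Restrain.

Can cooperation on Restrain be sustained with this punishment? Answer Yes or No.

A one-shot deviation gives 24 now, then 7 for 3 periods, then back to 23.
Gain from deviating: (24−23) today; loss: (23−7) in each of the next 3 periods.
No-deviation condition: (23−7)(δ+…+δ^3) ≥ 24−23, i.e. δ+…+δ^3 ≥ 1/16.
At δ = 1/3: δ+…+δ^3 = 0.4815 ≥ 0.0625.
So cooperation is sustainable.

Yes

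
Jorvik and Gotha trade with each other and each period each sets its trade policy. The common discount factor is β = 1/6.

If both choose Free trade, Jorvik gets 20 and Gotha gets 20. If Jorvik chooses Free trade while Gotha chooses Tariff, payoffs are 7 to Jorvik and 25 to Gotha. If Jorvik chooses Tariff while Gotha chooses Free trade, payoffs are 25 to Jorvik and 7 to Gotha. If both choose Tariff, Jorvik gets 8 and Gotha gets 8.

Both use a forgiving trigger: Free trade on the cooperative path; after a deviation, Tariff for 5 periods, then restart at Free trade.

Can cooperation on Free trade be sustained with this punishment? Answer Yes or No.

Comparing payoff streams over the 6 periods until play realigns: cooperate → 20(1+β+…+β^5); deviate → 25 + 8(β+…+β^5).
Cooperation is sustained iff (20−8)(β+…+β^5) ≥ 25−20.
β+…+β^5 = 1/6·(1−(1/6)^5)/(1−1/6) = 0.2000, and (25−20)/(20−8) = 0.4167.
0.2000 < 0.4167, so cooperation is not sustainable.

No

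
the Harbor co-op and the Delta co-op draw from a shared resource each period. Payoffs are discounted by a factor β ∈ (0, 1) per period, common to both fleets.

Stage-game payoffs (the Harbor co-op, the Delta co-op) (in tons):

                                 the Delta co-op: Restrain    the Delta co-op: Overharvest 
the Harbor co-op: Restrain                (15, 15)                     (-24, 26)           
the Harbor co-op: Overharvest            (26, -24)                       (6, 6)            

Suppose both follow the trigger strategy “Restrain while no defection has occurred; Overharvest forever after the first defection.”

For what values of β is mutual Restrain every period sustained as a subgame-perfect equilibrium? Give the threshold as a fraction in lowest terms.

15/(1−β) ≥ 26 + 6β/(1−β)
15 ≥ 26 − 20β
β ≥ 11/20.

11/20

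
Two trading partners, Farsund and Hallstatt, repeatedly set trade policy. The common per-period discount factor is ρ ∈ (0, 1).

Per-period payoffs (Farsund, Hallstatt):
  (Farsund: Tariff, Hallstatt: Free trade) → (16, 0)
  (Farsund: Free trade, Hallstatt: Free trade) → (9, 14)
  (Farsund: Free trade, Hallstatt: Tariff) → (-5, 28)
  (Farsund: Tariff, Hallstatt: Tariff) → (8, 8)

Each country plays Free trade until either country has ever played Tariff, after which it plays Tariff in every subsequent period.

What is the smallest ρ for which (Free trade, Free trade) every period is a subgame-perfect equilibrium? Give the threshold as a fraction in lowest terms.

7/8

Farsund's threshold: (16−9)/(16−8) = 7/8.
Hallstatt's threshold: (28−14)/(28−8) = 7/10.
7/8 > 7/10, so Farsund binds and ρ* = 7/8.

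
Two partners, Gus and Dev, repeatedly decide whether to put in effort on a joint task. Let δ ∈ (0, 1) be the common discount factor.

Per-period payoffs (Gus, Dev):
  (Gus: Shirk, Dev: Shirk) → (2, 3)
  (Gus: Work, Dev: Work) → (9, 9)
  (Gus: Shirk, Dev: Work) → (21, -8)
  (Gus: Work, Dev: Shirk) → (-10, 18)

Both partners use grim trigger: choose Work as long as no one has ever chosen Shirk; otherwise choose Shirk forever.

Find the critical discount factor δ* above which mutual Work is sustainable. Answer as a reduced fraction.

Gus's threshold: (21−9)/(21−2) = 12/19.
Dev's threshold: (18−9)/(18−3) = 3/5.
12/19 > 3/5, so Gus binds and δ* = 12/19.

12/19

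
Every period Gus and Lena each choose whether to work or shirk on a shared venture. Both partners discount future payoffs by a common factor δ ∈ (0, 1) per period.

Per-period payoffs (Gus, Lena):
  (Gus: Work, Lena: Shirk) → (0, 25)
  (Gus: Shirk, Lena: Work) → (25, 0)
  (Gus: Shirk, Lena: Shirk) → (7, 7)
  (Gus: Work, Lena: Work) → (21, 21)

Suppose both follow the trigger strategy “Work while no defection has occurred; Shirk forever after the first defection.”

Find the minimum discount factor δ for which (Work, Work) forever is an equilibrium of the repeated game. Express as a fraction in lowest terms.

21/(1−δ) ≥ 25 + 7δ/(1−δ)
21 ≥ 25 − 18δ
δ ≥ 4/18 = 2/9.

2/9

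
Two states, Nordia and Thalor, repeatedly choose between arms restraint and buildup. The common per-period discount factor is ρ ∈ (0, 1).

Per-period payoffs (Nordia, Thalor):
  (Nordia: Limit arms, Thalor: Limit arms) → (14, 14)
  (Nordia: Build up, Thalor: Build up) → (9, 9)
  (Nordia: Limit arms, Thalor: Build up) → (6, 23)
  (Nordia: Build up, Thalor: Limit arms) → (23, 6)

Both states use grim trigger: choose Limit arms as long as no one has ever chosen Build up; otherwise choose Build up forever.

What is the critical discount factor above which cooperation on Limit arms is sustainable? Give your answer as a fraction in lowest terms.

Cooperation forever yields 14 each period: 14/(1−ρ).
Deviating yields 23 once, then 9 forever: 23 + 9ρ/(1−ρ).
No profitable deviation requires 14/(1−ρ) ≥ 23 + 9ρ/(1−ρ).
Multiplying by (1−ρ): 14 ≥ 23(1−ρ) + 9ρ = 23 − 14ρ.
So 14ρ ≥ 9, i.e. ρ ≥ 9/14.

9/14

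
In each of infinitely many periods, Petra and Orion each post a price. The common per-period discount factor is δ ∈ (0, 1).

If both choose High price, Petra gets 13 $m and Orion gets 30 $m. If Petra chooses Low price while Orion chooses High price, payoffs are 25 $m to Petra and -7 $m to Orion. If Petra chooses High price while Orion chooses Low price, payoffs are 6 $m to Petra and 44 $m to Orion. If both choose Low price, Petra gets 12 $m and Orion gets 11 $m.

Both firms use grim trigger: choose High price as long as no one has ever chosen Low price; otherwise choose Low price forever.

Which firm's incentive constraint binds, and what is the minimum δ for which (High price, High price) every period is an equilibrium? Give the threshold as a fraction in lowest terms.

Petra: cooperation gives 13 each period; deviation gives 25 once then 12 forever.
  13/(1−δ) ≥ 25 + 12δ/(1−δ) ⇒ δ ≥ 12/13.
Orion: cooperation gives 30 each period; deviation gives 44 once then 11 forever.
  δ ≥ 14/33.
Both must hold, so the binding constraint is Petra's: δ ≥ 12/13.

Petra; δ ≥ 12/13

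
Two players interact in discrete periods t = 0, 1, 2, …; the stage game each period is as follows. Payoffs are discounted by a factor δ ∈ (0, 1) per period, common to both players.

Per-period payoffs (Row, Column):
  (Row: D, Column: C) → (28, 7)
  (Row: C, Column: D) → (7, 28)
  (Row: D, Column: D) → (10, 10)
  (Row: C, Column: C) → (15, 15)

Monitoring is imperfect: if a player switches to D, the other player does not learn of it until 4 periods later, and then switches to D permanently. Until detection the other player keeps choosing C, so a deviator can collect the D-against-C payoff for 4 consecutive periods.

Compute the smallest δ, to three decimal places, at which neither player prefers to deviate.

0.922

Deviating for the 4 undetected periods gains 28−15 = 13 per period over cooperation, then loses 15−10 = 5 per period forever once punishment starts.
Gain: 13(1 + δ + … + δ^3); loss: 5·δ^4/(1−δ).
No profitable deviation ⇔ 13(1−δ^4) ≤ 5·δ^4, i.e. δ^4 ≥ 13/(13+5) = 13/18.
Hence δ ≥ (13/18)^(1/4) ≈ 0.922.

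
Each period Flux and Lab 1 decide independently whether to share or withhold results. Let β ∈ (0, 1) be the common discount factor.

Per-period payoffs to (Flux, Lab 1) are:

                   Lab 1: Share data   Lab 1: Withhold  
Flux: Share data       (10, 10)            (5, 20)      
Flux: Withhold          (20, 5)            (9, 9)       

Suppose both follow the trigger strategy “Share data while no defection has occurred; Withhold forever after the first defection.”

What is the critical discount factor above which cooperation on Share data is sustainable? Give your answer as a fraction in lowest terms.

10/11

Under grim trigger the critical discount factor is (T−C)/(T−P) with T = 20, C = 10, P = 9.
β* = (20−10)/(20−9) = 10/11.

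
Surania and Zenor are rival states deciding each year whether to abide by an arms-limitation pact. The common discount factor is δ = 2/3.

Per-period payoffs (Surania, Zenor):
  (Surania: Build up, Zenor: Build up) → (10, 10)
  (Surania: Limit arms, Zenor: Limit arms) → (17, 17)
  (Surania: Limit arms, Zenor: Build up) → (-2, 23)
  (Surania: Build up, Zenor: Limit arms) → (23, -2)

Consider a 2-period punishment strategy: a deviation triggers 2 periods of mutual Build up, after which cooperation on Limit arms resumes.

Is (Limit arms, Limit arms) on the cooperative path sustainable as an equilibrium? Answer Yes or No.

Yes

A one-shot deviation gives 23 now, then 10 for 2 periods, then back to 17.
Gain from deviating: (23−17) today; loss: (17−10) in each of the next 2 periods.
No-deviation condition: (17−10)(δ+…+δ^2) ≥ 23−17, i.e. δ+…+δ^2 ≥ 6/7.
At δ = 2/3: δ+…+δ^2 = 1.1111 ≥ 0.8571.
So cooperation is sustainable.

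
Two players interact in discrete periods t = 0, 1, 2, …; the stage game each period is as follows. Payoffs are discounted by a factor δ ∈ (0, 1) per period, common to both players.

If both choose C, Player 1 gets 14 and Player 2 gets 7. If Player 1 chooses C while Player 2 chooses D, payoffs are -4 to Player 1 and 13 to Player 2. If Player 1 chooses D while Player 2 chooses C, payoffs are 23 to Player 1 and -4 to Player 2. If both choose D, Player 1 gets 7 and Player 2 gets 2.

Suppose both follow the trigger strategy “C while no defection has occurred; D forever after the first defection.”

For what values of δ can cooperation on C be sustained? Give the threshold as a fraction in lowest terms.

Player 1: cooperation gives 14 each period; deviation gives 23 once then 7 forever.
  14/(1−δ) ≥ 23 + 7δ/(1−δ) ⇒ δ ≥ 9/16.
Player 2: cooperation gives 7 each period; deviation gives 13 once then 2 forever.
  δ ≥ 6/11.
Both must hold, so the binding constraint is Player 1's: δ ≥ 9/16.

9/16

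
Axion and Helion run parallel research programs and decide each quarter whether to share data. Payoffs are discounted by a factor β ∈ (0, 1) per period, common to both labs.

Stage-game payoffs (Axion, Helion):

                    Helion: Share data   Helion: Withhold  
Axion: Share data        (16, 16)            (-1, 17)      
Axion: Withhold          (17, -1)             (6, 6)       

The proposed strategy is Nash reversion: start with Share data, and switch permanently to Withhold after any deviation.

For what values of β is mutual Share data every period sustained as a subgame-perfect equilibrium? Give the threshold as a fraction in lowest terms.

16/(1−β) ≥ 17 + 6β/(1−β)
16 ≥ 17 − 11β
β ≥ 1/11.

1/11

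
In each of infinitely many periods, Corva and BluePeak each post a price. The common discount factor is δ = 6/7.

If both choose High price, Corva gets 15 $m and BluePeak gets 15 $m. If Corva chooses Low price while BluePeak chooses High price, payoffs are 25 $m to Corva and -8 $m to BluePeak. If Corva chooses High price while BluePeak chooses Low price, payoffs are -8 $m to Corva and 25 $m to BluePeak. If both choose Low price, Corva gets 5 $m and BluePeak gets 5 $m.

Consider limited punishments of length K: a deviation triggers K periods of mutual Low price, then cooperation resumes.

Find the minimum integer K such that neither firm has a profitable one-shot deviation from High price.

2

No profitable deviation requires (15−5)(δ+…+δ^K) ≥ 25−15, i.e. δ+…+δ^K ≥ 1 ≈ 1.0000.
With δ = 6/7, the partial sums are K=1: 0.8571, K=2: 1.5918.
K = 2 is the first length at which the sum reaches 1.0000.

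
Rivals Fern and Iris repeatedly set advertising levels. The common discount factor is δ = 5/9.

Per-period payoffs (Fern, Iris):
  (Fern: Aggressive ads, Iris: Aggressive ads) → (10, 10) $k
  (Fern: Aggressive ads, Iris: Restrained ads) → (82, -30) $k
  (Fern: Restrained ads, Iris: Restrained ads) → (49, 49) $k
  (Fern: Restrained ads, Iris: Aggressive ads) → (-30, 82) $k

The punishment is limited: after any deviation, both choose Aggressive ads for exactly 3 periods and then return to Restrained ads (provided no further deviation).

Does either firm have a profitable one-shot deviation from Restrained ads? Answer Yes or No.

Comparing payoff streams over the 4 periods until play realigns: cooperate → 49(1+δ+…+δ^3); deviate → 82 + 10(δ+…+δ^3).
Cooperation is sustained iff (49−10)(δ+…+δ^3) ≥ 82−49.
δ+…+δ^3 = 5/9·(1−(5/9)^3)/(1−5/9) = 1.0357, and (82−49)/(49−10) = 0.8462.
1.0357 ≥ 0.8462, so cooperation is sustainable.

No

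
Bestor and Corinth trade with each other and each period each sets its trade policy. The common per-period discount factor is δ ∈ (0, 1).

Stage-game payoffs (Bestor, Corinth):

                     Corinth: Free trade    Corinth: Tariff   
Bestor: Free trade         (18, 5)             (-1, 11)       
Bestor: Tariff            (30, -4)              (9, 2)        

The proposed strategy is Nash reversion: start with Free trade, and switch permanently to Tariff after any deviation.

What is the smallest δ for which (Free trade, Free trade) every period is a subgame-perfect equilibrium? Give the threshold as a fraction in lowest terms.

For Bestor: deviation gain 30−18 = 12, per-period punishment loss 18−9 = 9. IC gives δ ≥ 12/21 = 4/7.
For Corinth: gain 6, loss 3 per period, so δ ≥ 6/9 = 2/3.
The tighter constraint is Corinth's, so cooperation needs δ ≥ 2/3.

2/3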